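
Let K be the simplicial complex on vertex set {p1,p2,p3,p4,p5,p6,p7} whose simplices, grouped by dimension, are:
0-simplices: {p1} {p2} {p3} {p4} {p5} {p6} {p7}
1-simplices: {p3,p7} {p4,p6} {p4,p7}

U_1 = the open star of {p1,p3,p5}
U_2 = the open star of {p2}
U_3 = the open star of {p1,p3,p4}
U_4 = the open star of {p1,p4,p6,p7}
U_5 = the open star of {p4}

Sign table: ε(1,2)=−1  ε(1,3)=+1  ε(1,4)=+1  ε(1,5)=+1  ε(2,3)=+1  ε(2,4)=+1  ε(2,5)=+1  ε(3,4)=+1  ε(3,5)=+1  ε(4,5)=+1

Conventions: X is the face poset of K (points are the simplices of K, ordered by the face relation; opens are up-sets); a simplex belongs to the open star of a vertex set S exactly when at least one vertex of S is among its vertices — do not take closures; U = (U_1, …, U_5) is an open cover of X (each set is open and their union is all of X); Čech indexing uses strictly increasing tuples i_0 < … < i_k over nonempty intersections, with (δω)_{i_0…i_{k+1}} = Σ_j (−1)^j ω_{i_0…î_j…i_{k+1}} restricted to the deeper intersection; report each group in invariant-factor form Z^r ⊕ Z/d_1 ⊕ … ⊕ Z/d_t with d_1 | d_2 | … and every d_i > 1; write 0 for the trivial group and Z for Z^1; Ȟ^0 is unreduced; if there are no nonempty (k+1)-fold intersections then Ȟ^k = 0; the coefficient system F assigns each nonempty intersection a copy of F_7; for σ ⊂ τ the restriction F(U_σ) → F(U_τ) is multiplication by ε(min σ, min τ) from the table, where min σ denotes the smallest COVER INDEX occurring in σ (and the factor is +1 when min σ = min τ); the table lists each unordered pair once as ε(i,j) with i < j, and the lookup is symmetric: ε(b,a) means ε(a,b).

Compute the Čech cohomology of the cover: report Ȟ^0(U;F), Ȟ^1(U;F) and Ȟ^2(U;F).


Ȟ^0 = Z/7 ⊕ Z/7, Ȟ^1 = 0 and Ȟ^2 = 0

nonempty overlaps:
  U1={{p1},{p3},{p5},{p3,p7}} U2={{p2}} U3={{p1},{p3},{p4},{p3,p7},{p4,p6},{p4,p7}} U4={{p1},{p4},{p6},{p7},{p3,p7},{p4,p6},{p4,p7}} U5={{p4},{p4,p6},{p4,p7}}
  U13={{p1},{p3},{p3,p7}} U14={{p1},{p3,p7}} U34={{p1},{p4},{p3,p7},{p4,p6},{p4,p7}} U35={{p4},{p4,p6},{p4,p7}} U45={{p4},{p4,p6},{p4,p7}}
  U134={{p1},{p3,p7}} U345={{p4},{p4,p6},{p4,p7}}
C dims 5,5,2; δ0: rk_F7 3; δ1: rk_F7 2
degree 0: 5−3−0 = 2 → Ȟ^0 ≅ Z/7 ⊕ Z/7
degree 1: 5−2−3 = 0 → Ȟ^1 ≅ 0
degree 2: 2−0−2 = 0 → Ȟ^2 ≅ 0


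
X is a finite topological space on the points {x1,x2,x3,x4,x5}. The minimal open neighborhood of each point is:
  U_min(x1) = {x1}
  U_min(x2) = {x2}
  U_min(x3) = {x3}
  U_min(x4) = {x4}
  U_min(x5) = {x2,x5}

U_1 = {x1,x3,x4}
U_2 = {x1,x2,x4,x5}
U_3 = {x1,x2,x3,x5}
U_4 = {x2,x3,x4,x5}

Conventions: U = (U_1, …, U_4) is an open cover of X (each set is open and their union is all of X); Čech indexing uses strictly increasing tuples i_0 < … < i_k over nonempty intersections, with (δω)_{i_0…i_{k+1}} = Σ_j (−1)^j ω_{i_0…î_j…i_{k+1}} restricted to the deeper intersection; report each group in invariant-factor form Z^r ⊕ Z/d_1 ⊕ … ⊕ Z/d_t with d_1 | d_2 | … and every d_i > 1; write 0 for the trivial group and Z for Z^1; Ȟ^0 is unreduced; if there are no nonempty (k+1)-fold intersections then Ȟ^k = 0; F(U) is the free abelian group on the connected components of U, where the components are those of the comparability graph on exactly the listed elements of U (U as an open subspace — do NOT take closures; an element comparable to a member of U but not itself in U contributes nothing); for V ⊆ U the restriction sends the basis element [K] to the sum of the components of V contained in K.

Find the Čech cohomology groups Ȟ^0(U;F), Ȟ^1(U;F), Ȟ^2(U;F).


nerve simplices:
  U12={x1,x4} U13={x1,x3} U14={x3,x4} U23={x1,x2,x5} U24={x2,x4,x5} U34={x2,x3,x5}
  U123={x1} U124={x4} U134={x3} U234={x2,x5}
components per intersection:
  U1: {x1} {x3} {x4}
  U2: {x1} {x2,x5} {x4}
  U3: {x1} {x2,x5} {x3}
  U4: {x2,x5} {x3} {x4}
  U12: {x1} {x4}
  U13: {x1} {x3}
  U14: {x3} {x4}
  U23: {x1} {x2,x5}
  U24: {x2,x5} {x4}
  U34: {x2,x5} {x3}
  U123: {x1}
  U124: {x4}
  U134: {x3}
  U234: {x2,x5}
C dims 12,12,4; δ0: rk 8, SNF 1^8; δ1: rk 4, SNF 1^4
degree 0: 12−8−0 = 4 → Ȟ^0 ≅ Z^4
degree 1: 12−4−8 = 0 → Ȟ^1 ≅ 0
degree 2: 4−0−4 = 0 → Ȟ^2 ≅ 0

Ȟ^0(U;F) ≅ Z^4,  Ȟ^1(U;F) ≅ 0,  Ȟ^2(U;F) ≅ 0


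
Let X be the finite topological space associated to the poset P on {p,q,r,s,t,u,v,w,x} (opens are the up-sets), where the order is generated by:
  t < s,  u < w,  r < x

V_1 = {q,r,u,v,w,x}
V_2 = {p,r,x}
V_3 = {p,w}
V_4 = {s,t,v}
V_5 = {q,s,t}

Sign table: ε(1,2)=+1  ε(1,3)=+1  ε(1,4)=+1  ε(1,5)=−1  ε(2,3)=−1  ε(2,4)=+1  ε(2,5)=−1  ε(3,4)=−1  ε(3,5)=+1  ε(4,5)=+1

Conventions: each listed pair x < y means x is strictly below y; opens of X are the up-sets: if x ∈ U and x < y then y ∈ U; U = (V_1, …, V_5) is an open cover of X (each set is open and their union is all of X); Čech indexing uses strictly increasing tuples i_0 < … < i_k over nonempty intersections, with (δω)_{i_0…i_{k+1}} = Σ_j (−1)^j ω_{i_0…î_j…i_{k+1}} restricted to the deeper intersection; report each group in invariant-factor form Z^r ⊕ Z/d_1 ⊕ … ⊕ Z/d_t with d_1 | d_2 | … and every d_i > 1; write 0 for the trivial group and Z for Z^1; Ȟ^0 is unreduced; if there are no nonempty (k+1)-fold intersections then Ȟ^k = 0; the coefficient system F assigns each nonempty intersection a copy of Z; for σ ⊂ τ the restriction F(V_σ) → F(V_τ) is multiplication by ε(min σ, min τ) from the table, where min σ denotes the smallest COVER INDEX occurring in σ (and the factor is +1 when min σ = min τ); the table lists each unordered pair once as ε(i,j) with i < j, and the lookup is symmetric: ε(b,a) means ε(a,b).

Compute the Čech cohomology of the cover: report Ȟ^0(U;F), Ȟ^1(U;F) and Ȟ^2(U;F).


nonempty overlaps:
  V12={r,x} V13={w} V14={v} V15={q} V23={p} V45={s,t}
C dims 5,6; δ0: rk 5, SNF 1^4·2
degree 0: 5−5−0 = 0 → Ȟ^0 ≅ 0
degree 1: 6−0−5 = 1 plus torsion [2] → Ȟ^1 ≅ Z ⊕ Z/2
degree 2: 0−0−0 = 0 → Ȟ^2 ≅ 0

Ȟ^0(U;F) ≅ 0; Ȟ^1(U;F) ≅ Z ⊕ Z/2; Ȟ^2(U;F) ≅ 0


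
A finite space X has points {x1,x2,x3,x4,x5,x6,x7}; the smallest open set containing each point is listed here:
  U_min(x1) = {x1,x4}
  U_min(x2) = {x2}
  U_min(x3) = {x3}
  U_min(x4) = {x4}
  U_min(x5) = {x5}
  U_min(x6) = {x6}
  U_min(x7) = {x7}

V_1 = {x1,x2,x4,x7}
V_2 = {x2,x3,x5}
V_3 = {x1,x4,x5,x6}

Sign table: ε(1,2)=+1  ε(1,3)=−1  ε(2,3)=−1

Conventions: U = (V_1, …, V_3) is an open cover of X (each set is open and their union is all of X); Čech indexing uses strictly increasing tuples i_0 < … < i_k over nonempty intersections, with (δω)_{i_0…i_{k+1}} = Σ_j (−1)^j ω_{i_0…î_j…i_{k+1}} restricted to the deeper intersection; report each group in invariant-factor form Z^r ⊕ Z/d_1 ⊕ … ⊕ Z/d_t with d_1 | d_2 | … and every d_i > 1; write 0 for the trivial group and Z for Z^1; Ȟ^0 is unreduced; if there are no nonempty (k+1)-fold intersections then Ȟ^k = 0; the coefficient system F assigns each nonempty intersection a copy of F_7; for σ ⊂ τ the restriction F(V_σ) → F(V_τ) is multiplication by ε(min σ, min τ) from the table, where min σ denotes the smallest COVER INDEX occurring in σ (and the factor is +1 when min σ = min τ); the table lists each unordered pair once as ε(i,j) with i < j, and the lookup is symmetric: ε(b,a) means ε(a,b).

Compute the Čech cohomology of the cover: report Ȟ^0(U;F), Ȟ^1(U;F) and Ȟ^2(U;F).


nonempty intersections:
  V12={x2} V13={x1,x4} V23={x5}
C dims 3,3; δ0: rk_F7 2
Ȟ^0: (3−2)−0=1 ⇒ Z/7
Ȟ^1: (3−0)−2=1 ⇒ Z/7
Ȟ^2: (0−0)−0=0 ⇒ 0

Ȟ^0 ≅ Z/7; Ȟ^1 ≅ Z/7; Ȟ^2 ≅ 0


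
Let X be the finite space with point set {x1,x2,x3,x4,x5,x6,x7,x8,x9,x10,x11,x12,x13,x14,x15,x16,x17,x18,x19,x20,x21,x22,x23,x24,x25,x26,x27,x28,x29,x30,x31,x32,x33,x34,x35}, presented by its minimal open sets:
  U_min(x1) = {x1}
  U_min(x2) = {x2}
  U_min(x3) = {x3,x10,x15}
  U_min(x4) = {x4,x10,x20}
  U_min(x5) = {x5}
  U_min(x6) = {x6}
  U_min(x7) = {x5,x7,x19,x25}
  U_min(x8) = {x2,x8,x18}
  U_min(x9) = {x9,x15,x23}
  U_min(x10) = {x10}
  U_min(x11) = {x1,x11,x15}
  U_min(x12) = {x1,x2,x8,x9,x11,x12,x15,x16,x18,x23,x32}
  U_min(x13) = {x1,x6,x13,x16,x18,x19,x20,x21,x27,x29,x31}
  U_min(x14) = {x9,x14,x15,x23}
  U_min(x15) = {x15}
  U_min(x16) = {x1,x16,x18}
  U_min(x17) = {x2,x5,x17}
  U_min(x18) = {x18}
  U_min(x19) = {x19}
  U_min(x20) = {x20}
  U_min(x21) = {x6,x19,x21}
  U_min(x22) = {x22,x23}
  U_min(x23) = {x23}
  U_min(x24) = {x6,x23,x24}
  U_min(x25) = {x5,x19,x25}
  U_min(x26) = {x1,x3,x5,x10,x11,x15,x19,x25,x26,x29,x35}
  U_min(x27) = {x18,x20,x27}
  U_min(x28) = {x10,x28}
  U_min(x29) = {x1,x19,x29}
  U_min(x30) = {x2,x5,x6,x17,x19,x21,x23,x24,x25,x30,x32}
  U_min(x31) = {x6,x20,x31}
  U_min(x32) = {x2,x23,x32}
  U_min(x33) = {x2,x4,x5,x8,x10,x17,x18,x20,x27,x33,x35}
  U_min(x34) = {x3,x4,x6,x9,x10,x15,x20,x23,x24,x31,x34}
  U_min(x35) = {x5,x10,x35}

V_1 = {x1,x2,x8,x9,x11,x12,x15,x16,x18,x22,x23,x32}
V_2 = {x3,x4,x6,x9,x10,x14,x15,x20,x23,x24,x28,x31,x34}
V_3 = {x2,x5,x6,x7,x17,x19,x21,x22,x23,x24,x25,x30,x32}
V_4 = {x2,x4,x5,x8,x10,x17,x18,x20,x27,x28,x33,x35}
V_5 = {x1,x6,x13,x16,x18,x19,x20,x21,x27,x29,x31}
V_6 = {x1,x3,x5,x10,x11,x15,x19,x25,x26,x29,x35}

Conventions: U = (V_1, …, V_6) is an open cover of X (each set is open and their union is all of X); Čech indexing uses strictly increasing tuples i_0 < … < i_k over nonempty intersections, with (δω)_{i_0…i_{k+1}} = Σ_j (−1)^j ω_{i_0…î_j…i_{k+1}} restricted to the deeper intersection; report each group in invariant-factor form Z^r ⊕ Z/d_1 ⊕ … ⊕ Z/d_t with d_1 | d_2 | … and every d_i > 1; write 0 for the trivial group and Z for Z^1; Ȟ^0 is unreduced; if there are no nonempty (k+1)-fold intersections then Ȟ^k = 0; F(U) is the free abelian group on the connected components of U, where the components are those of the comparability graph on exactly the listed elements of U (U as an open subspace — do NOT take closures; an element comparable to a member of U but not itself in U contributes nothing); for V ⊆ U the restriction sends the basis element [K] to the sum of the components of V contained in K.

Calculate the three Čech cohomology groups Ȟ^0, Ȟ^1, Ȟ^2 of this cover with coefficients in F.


cover nerve:
  V12={x9,x15,x23} V13={x2,x22,x23,x32} V14={x2,x8,x18} V15={x1,x16,x18} V16={x1,x11,x15} V23={x6,x23,x24} V24={x4,x10,x20,x28} V25={x6,x20,x31} V26={x3,x10,x15} V34={x2,x5,x17} V35={x6,x19,x21} V36={x5,x19,x25} V45={x18,x20,x27} V46={x5,x10,x35} V56={x1,x19,x29}
  V123={x23} V126={x15} V134={x2} V145={x18} V156={x1} V235={x6} V245={x20} V246={x10} V346={x5} V356={x19}
components per intersection:
  V1: {x1,x2,x8,x9,x11,x12,x15,x16,x18,x22,x23,x32}
  V2: {x3,x4,x6,x9,x10,x14,x15,x20,x23,x24,x28,x31,x34}
  V3: {x2,x5,x6,x7,x17,x19,x21,x22,x23,x24,x25,x30,x32}
  V4: {x2,x4,x5,x8,x10,x17,x18,x20,x27,x28,x33,x35}
  V5: {x1,x6,x13,x16,x18,x19,x20,x21,x27,x29,x31}
  V6: {x1,x3,x5,x10,x11,x15,x19,x25,x26,x29,x35}
  V12: {x9,x15,x23}
  V13: {x2,x22,x23,x32}
  V14: {x2,x8,x18}
  V15: {x1,x16,x18}
  V16: {x1,x11,x15}
  V23: {x6,x23,x24}
  V24: {x4,x10,x20,x28}
  V25: {x6,x20,x31}
  V26: {x3,x10,x15}
  V34: {x2,x5,x17}
  V35: {x6,x19,x21}
  V36: {x5,x19,x25}
  V45: {x18,x20,x27}
  V46: {x5,x10,x35}
  V56: {x1,x19,x29}
  V123: {x23}
  V126: {x15}
  V134: {x2}
  V145: {x18}
  V156: {x1}
  V235: {x6}
  V245: {x20}
  V246: {x10}
  V346: {x5}
  V356: {x19}
C dims 6,15,10; δ0: rk 5, SNF 1^5; δ1: rk 10, SNF 1^9·2
Ȟ^0: (6−5)−0=1 ⇒ Z
Ȟ^1: (15−10)−5=0 ⇒ 0
Ȟ^2: (10−0)−10=0 plus torsion [2] ⇒ Z/2

Ȟ^0(U;F) ≅ Z,  Ȟ^1(U;F) ≅ 0,  Ȟ^2(U;F) ≅ Z/2


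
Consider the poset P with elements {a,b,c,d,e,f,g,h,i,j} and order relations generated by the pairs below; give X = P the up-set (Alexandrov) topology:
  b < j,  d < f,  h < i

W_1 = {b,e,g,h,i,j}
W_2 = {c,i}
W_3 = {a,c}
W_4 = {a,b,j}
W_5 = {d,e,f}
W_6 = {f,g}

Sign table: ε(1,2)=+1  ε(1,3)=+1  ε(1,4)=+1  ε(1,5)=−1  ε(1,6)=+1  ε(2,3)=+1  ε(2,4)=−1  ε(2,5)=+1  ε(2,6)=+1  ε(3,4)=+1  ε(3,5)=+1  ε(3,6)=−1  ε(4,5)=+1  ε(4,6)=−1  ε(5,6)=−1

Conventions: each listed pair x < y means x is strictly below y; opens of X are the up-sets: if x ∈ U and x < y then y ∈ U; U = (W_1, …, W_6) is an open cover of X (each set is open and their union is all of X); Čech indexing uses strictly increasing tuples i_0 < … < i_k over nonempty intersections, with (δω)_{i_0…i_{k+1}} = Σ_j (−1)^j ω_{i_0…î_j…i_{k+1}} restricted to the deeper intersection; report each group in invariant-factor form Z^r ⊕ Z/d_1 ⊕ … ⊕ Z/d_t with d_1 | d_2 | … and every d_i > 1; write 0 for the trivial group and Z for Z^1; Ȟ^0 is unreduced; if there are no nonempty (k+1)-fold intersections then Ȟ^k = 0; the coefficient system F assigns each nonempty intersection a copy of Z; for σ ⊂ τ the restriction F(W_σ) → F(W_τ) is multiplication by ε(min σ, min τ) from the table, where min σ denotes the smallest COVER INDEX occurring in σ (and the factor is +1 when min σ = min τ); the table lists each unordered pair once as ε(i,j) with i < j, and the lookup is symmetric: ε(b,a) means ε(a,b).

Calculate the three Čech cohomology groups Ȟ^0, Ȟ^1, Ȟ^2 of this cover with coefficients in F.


nonempty overlaps:
  W12={i} W14={b,j} W15={e} W16={g} W23={c} W34={a} W56={f}
C dims 6,7; δ0: rk 5, SNF 1^5
degree 0: 6−5−0 = 1 → Ȟ^0 ≅ Z
degree 1: 7−0−5 = 2 → Ȟ^1 ≅ Z^2
degree 2: 0−0−0 = 0 → Ȟ^2 ≅ 0

Ȟ^0(U;F) ≅ Z,  Ȟ^1(U;F) ≅ Z^2,  Ȟ^2(U;F) ≅ 0


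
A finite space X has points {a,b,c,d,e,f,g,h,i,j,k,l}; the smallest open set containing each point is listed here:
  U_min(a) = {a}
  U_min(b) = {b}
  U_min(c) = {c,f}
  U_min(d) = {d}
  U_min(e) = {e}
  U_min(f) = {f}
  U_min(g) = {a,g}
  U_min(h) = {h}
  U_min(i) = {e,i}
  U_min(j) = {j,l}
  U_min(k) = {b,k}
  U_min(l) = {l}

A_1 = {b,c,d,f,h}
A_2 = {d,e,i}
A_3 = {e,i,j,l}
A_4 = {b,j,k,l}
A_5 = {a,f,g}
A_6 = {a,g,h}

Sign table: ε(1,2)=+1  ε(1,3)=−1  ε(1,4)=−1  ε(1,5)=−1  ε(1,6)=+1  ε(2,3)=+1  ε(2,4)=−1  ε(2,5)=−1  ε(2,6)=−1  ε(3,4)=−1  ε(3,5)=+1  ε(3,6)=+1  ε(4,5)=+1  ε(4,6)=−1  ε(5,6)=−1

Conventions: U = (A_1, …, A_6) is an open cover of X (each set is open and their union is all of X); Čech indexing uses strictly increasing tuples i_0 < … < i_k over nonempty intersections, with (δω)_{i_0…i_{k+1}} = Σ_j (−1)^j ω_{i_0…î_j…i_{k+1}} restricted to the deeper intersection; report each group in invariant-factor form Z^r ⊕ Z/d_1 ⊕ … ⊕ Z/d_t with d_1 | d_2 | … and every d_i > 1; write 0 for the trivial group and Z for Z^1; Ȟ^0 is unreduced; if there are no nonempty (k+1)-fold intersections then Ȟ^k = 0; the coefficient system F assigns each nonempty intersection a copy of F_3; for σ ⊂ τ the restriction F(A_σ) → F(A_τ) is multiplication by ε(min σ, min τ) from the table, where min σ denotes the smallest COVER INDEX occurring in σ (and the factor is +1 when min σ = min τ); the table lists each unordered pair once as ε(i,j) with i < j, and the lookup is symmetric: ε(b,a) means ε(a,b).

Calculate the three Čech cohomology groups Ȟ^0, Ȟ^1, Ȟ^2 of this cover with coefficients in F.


nonempty overlaps:
  A12={d} A14={b} A15={f} A16={h} A23={e,i} A34={j,l} A56={a,g}
C dims 6,7; δ0: rk_F3 5
degree 0: 6−5−0 = 1 → Ȟ^0 ≅ Z/3
degree 1: 7−0−5 = 2 → Ȟ^1 ≅ Z/3 ⊕ Z/3
degree 2: 0−0−0 = 0 → Ȟ^2 ≅ 0

Ȟ^0 = Z/3, Ȟ^1 = Z/3 ⊕ Z/3 and Ȟ^2 = 0


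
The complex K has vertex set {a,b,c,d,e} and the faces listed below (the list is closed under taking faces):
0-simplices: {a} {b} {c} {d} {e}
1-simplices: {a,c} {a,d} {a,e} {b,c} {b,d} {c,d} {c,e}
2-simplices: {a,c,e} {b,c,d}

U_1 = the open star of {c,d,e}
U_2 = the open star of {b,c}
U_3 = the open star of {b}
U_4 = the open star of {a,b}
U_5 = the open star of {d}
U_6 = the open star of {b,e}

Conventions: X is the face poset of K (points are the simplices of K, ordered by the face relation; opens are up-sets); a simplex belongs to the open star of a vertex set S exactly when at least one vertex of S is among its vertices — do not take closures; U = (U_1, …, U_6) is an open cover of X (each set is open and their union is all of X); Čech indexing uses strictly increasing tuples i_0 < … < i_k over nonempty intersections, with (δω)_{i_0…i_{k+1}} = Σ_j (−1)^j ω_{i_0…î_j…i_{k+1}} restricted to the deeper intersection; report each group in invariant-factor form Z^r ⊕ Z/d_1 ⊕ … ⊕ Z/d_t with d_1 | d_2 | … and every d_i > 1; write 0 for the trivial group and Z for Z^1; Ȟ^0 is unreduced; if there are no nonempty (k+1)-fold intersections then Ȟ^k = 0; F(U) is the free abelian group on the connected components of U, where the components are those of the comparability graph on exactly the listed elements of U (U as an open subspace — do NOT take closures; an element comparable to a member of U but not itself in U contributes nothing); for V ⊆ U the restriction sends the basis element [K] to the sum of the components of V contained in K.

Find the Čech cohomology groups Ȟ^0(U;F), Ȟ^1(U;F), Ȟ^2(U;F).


Ȟ^0 ≅ Z; Ȟ^1 ≅ Z; Ȟ^2 ≅ 0

intersection data:
  U1={{c},{d},{e},{a,c},{a,d},{a,e},{b,c},{b,d},{c,d},{c,e},{a,c,e},{b,c,d}} U2={{b},{c},{a,c},{b,c},{b,d},{c,d},{c,e},{a,c,e},{b,c,d}} U3={{b},{b,c},{b,d},{b,c,d}} U4={{a},{b},{a,c},{a,d},{a,e},{b,c},{b,d},{a,c,e},{b,c,d}} U5={{d},{a,d},{b,d},{c,d},{b,c,d}} U6={{b},{e},{a,e},{b,c},{b,d},{c,e},{a,c,e},{b,c,d}}
  U12={{c},{a,c},{b,c},{b,d},{c,d},{c,e},{a,c,e},{b,c,d}} U13={{b,c},{b,d},{b,c,d}} U14={{a,c},{a,d},{a,e},{b,c},{b,d},{a,c,e},{b,c,d}} U15={{d},{a,d},{b,d},{c,d},{b,c,d}} U16={{e},{a,e},{b,c},{b,d},{c,e},{a,c,e},{b,c,d}} U23={{b},{b,c},{b,d},{b,c,d}} U24={{b},{a,c},{b,c},{b,d},{a,c,e},{b,c,d}} U25={{b,d},{c,d},{b,c,d}} U26={{b},{b,c},{b,d},{c,e},{a,c,e},{b,c,d}} U34={{b},{b,c},{b,d},{b,c,d}} U35={{b,d},{b,c,d}} U36={{b},{b,c},{b,d},{b,c,d}} U45={{a,d},{b,d},{b,c,d}} U46={{b},{a,e},{b,c},{b,d},{a,c,e},{b,c,d}} U56={{b,d},{b,c,d}}
  U123={{b,c},{b,d},{b,c,d}} U124={{a,c},{b,c},{b,d},{a,c,e},{b,c,d}} U125={{b,d},{c,d},{b,c,d}} U126={{b,c},{b,d},{c,e},{a,c,e},{b,c,d}} U134={{b,c},{b,d},{b,c,d}} U135={{b,d},{b,c,d}} U136={{b,c},{b,d},{b,c,d}} U145={{a,d},{b,d},{b,c,d}} U146={{a,e},{b,c},{b,d},{a,c,e},{b,c,d}} U156={{b,d},{b,c,d}} U234={{b},{b,c},{b,d},{b,c,d}} U235={{b,d},{b,c,d}} U236={{b},{b,c},{b,d},{b,c,d}} U245={{b,d},{b,c,d}} U246={{b},{b,c},{b,d},{a,c,e},{b,c,d}} U256={{b,d},{b,c,d}} U345={{b,d},{b,c,d}} U346={{b},{b,c},{b,d},{b,c,d}} U356={{b,d},{b,c,d}} U456={{b,d},{b,c,d}}
  U1234={{b,c},{b,d},{b,c,d}} U1235={{b,d},{b,c,d}} U1236={{b,c},{b,d},{b,c,d}} U1245={{b,d},{b,c,d}} U1246={{b,c},{b,d},{a,c,e},{b,c,d}} U1256={{b,d},{b,c,d}} U1345={{b,d},{b,c,d}} U1346={{b,c},{b,d},{b,c,d}} U1356={{b,d},{b,c,d}} U1456={{b,d},{b,c,d}} U2345={{b,d},{b,c,d}} U2346={{b},{b,c},{b,d},{b,c,d}} U2356={{b,d},{b,c,d}} U2456={{b,d},{b,c,d}} U3456={{b,d},{b,c,d}}
  U12345={{b,d},{b,c,d}} U12346={{b,c},{b,d},{b,c,d}} U12356={{b,d},{b,c,d}} U12456={{b,d},{b,c,d}} U13456={{b,d},{b,c,d}} U23456={{b,d},{b,c,d}}
  U123456={{b,d},{b,c,d}}
components per intersection:
  U1: {{c},{d},{e},{a,c},{a,d},{a,e},{b,c},{b,d},{c,d},{c,e},{a,c,e},{b,c,d}}
  U2: {{b},{c},{a,c},{b,c},{b,d},{c,d},{c,e},{a,c,e},{b,c,d}}
  U3: {{b},{b,c},{b,d},{b,c,d}}
  U4: {{a},{a,c},{a,d},{a,e},{a,c,e}} {{b},{b,c},{b,d},{b,c,d}}
  U5: {{d},{a,d},{b,d},{c,d},{b,c,d}}
  U6: {{b},{b,c},{b,d},{b,c,d}} {{e},{a,e},{c,e},{a,c,e}}
  U12: {{c},{a,c},{b,c},{b,d},{c,d},{c,e},{a,c,e},{b,c,d}}
  U13: {{b,c},{b,d},{b,c,d}}
  U14: {{a,c},{a,e},{a,c,e}} {{a,d}} {{b,c},{b,d},{b,c,d}}
  U15: {{d},{a,d},{b,d},{c,d},{b,c,d}}
  U16: {{e},{a,e},{c,e},{a,c,e}} {{b,c},{b,d},{b,c,d}}
  U23: {{b},{b,c},{b,d},{b,c,d}}
  U24: {{b},{b,c},{b,d},{b,c,d}} {{a,c},{a,c,e}}
  U25: {{b,d},{c,d},{b,c,d}}
  U26: {{b},{b,c},{b,d},{b,c,d}} {{c,e},{a,c,e}}
  U34: {{b},{b,c},{b,d},{b,c,d}}
  U35: {{b,d},{b,c,d}}
  U36: {{b},{b,c},{b,d},{b,c,d}}
  U45: {{a,d}} {{b,d},{b,c,d}}
  U46: {{b},{b,c},{b,d},{b,c,d}} {{a,e},{a,c,e}}
  U56: {{b,d},{b,c,d}}
  U123: {{b,c},{b,d},{b,c,d}}
  U124: {{a,c},{a,c,e}} {{b,c},{b,d},{b,c,d}}
  U125: {{b,d},{c,d},{b,c,d}}
  U126: {{b,c},{b,d},{b,c,d}} {{c,e},{a,c,e}}
  U134: {{b,c},{b,d},{b,c,d}}
  U135: {{b,d},{b,c,d}}
  U136: {{b,c},{b,d},{b,c,d}}
  U145: {{a,d}} {{b,d},{b,c,d}}
  U146: {{a,e},{a,c,e}} {{b,c},{b,d},{b,c,d}}
  U156: {{b,d},{b,c,d}}
  U234: {{b},{b,c},{b,d},{b,c,d}}
  U235: {{b,d},{b,c,d}}
  U236: {{b},{b,c},{b,d},{b,c,d}}
  U245: {{b,d},{b,c,d}}
  U246: {{b},{b,c},{b,d},{b,c,d}} {{a,c,e}}
  U256: {{b,d},{b,c,d}}
  U345: {{b,d},{b,c,d}}
  U346: {{b},{b,c},{b,d},{b,c,d}}
  U356: {{b,d},{b,c,d}}
  U456: {{b,d},{b,c,d}}
  U1234: {{b,c},{b,d},{b,c,d}}
  U1235: {{b,d},{b,c,d}}
  U1236: {{b,c},{b,d},{b,c,d}}
  U1245: {{b,d},{b,c,d}}
  U1246: {{b,c},{b,d},{b,c,d}} {{a,c,e}}
  U1256: {{b,d},{b,c,d}}
  U1345: {{b,d},{b,c,d}}
  U1346: {{b,c},{b,d},{b,c,d}}
  U1356: {{b,d},{b,c,d}}
  U1456: {{b,d},{b,c,d}}
  U2345: {{b,d},{b,c,d}}
  U2346: {{b},{b,c},{b,d},{b,c,d}}
  U2356: {{b,d},{b,c,d}}
  U2456: {{b,d},{b,c,d}}
  U3456: {{b,d},{b,c,d}}
  U12345: {{b,d},{b,c,d}}
  U12346: {{b,c},{b,d},{b,c,d}}
  U12356: {{b,d},{b,c,d}}
  U12456: {{b,d},{b,c,d}}
  U13456: {{b,d},{b,c,d}}
  U23456: {{b,d},{b,c,d}}
  U123456: {{b,d},{b,c,d}}
C dims 8,22,25,16; δ0: rk 7, SNF 1^7; δ1: rk 14, SNF 1^14; δ2: rk 11, SNF 1^11
Ȟ^0 = (8 − 7) − 0 = 1, so Ȟ^0 ≅ Z
Ȟ^1 = (22 − 14) − 7 = 1, so Ȟ^1 ≅ Z
Ȟ^2 = (25 − 11) − 14 = 0, so Ȟ^2 ≅ 0


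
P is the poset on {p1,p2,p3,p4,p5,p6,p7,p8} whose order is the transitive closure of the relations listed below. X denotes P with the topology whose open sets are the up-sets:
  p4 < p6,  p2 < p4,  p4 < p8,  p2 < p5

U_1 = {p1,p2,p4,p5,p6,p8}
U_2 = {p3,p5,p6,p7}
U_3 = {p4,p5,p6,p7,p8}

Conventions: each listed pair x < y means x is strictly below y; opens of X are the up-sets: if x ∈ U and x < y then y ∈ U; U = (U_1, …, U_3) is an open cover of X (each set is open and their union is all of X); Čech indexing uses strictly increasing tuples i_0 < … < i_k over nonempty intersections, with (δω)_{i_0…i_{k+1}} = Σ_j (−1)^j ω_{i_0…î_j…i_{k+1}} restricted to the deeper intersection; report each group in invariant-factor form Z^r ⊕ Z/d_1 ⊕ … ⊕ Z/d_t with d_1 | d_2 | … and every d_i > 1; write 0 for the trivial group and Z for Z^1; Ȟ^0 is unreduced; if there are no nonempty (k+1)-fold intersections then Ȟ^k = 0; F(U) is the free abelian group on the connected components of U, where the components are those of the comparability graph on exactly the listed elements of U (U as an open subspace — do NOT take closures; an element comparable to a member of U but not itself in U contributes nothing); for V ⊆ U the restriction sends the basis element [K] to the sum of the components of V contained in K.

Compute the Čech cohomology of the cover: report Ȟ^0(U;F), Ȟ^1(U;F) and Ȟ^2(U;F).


nonempty overlaps:
  U12={p5,p6} U13={p4,p5,p6,p8} U23={p5,p6,p7}
  U123={p5,p6}
components per intersection:
  U1: {p1} {p2,p4,p5,p6,p8}
  U2: {p3} {p5} {p6} {p7}
  U3: {p4,p6,p8} {p5} {p7}
  U12: {p5} {p6}
  U13: {p4,p6,p8} {p5}
  U23: {p5} {p6} {p7}
  U123: {p5} {p6}
C dims 9,7,2; δ0: rk 5, SNF 1^5; δ1: rk 2, SNF 1^2
degree 0: 9−5−0 = 4 → Ȟ^0 ≅ Z^4
degree 1: 7−2−5 = 0 → Ȟ^1 ≅ 0
degree 2: 2−0−2 = 0 → Ȟ^2 ≅ 0

Ȟ^0 ≅ Z^4, Ȟ^1 ≅ 0 and Ȟ^2 ≅ 0


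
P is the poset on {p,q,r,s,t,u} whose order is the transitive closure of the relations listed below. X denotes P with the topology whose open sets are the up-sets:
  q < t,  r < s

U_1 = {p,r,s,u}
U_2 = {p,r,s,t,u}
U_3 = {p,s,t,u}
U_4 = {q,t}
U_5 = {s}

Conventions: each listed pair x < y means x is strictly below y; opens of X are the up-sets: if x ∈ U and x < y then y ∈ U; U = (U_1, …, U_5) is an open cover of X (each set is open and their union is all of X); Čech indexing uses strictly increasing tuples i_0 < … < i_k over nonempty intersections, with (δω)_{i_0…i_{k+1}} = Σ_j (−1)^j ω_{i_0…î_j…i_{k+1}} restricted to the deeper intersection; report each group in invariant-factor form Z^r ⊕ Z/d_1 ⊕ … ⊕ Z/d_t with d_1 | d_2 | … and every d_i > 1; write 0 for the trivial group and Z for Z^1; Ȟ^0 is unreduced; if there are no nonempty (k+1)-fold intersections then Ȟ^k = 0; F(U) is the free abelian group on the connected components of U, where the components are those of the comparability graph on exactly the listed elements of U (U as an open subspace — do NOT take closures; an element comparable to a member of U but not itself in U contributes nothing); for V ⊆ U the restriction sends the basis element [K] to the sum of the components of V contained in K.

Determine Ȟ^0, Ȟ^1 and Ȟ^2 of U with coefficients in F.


Ȟ^0 ≅ Z^4,  Ȟ^1 ≅ 0,  Ȟ^2 ≅ 0

intersection data:
  U12={p,r,s,u} U13={p,s,u} U15={s} U23={p,s,t,u} U24={t} U25={s} U34={t} U35={s}
  U123={p,s,u} U125={s} U135={s} U234={t} U235={s}
  U1235={s}
components per intersection:
  U1: {p} {r,s} {u}
  U2: {p} {r,s} {t} {u}
  U3: {p} {s} {t} {u}
  U4: {q,t}
  U5: {s}
  U12: {p} {r,s} {u}
  U13: {p} {s} {u}
  U15: {s}
  U23: {p} {s} {t} {u}
  U24: {t}
  U25: {s}
  U34: {t}
  U35: {s}
  U123: {p} {s} {u}
  U125: {s}
  U135: {s}
  U234: {t}
  U235: {s}
  U1235: {s}
C dims 13,15,7,1; δ0: rk 9, SNF 1^9; δ1: rk 6, SNF 1^6; δ2: rk 1, SNF 1^1
Ȟ^0 = (13 − 9) − 0 = 4, so Ȟ^0 ≅ Z^4
Ȟ^1 = (15 − 6) − 9 = 0, so Ȟ^1 ≅ 0
Ȟ^2 = (7 − 1) − 6 = 0, so Ȟ^2 ≅ 0


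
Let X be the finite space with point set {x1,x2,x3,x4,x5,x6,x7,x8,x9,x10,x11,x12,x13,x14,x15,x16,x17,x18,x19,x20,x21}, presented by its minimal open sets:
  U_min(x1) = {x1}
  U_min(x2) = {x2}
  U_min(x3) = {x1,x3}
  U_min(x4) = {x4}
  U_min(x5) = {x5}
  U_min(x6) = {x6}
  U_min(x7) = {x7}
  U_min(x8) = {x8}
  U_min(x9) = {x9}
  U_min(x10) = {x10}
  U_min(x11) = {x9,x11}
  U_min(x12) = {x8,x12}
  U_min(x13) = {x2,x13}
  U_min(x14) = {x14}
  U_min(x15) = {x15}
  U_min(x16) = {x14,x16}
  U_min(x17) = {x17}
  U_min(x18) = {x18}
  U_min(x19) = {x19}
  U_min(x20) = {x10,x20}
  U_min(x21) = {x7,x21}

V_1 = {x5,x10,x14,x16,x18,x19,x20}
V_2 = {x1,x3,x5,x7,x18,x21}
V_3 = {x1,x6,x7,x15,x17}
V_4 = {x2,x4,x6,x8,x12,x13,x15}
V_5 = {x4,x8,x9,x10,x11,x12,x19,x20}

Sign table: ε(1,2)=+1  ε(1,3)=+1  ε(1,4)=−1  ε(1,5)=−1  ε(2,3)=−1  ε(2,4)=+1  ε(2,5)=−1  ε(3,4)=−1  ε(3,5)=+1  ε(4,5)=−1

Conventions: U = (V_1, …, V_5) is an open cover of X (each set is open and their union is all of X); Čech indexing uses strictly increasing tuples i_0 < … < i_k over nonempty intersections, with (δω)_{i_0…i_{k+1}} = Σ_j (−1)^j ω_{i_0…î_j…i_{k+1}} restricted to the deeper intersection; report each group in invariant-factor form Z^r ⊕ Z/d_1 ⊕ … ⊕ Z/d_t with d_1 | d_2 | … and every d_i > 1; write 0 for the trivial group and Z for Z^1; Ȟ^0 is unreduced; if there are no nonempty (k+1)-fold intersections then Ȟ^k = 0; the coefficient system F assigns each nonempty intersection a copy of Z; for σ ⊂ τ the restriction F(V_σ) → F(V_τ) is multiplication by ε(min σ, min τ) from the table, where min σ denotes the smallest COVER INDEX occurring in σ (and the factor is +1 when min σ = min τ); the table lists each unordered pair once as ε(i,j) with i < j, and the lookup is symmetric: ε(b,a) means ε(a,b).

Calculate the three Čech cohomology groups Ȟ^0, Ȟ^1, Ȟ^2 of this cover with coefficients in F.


Ȟ^0(U;F) ≅ Z; Ȟ^1(U;F) ≅ Z; Ȟ^2(U;F) ≅ 0

cover nerve:
  V12={x5,x18} V15={x10,x19,x20} V23={x1,x7} V34={x6,x15} V45={x4,x8,x12}
C dims 5,5; δ0: rk 4, SNF 1^4
Ȟ^0: (5−4)−0=1 ⇒ Z
Ȟ^1: (5−0)−4=1 ⇒ Z
Ȟ^2: (0−0)−0=0 ⇒ 0


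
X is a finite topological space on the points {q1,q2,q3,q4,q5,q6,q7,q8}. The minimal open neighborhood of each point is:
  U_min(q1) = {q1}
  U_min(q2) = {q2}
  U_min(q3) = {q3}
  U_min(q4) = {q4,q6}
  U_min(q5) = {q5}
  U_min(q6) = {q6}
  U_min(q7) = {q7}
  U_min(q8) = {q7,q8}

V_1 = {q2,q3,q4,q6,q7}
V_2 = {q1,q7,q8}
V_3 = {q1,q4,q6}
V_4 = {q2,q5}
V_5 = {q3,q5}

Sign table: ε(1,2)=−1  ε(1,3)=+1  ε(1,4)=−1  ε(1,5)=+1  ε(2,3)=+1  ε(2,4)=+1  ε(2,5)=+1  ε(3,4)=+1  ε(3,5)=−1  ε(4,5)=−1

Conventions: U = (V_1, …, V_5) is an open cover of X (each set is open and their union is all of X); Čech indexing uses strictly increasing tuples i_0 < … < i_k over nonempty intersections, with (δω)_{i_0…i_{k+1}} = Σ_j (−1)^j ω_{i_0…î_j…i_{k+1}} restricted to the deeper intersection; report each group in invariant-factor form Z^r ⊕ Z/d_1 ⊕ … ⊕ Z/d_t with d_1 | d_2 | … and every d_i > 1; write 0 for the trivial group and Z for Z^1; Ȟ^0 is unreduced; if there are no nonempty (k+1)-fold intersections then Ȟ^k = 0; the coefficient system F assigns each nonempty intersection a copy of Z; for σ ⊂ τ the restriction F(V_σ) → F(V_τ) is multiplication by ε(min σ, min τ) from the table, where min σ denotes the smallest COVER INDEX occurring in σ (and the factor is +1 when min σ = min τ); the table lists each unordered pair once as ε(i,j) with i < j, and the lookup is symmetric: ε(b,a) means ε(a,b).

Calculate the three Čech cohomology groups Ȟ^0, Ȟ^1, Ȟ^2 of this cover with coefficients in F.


Ȟ^0(U;F) ≅ 0, Ȟ^1(U;F) ≅ Z ⊕ Z/2 and Ȟ^2(U;F) ≅ 0

nonempty overlaps:
  V12={q7} V13={q4,q6} V14={q2} V15={q3} V23={q1} V45={q5}
C dims 5,6; δ0: rk 5, SNF 1^4·2
degree 0: 5−5−0 = 0 → Ȟ^0 ≅ 0
degree 1: 6−0−5 = 1 plus torsion [2] → Ȟ^1 ≅ Z ⊕ Z/2
degree 2: 0−0−0 = 0 → Ȟ^2 ≅ 0


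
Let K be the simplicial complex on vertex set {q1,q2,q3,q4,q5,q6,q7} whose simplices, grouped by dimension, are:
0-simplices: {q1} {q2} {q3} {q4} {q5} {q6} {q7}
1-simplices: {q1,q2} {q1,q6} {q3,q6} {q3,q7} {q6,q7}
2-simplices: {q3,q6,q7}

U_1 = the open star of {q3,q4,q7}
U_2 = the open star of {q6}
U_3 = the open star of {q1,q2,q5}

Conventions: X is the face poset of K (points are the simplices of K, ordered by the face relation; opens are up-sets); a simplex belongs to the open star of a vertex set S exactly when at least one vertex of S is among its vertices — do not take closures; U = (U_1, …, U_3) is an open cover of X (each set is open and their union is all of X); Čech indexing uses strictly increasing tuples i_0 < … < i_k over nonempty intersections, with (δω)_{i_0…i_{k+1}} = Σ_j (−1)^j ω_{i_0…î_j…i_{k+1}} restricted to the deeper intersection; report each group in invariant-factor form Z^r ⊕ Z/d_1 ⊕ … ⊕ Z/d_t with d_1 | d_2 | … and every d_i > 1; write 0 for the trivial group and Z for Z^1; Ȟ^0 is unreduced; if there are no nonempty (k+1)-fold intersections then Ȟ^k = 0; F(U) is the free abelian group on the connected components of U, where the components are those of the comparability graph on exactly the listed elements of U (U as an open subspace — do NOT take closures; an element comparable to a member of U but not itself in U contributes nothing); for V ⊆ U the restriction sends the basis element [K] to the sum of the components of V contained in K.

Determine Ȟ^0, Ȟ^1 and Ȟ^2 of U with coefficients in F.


cover nerve:
  U1={{q3},{q4},{q7},{q3,q6},{q3,q7},{q6,q7},{q3,q6,q7}} U2={{q6},{q1,q6},{q3,q6},{q6,q7},{q3,q6,q7}} U3={{q1},{q2},{q5},{q1,q2},{q1,q6}}
  U12={{q3,q6},{q6,q7},{q3,q6,q7}} U23={{q1,q6}}
components per intersection:
  U1: {{q3},{q7},{q3,q6},{q3,q7},{q6,q7},{q3,q6,q7}} {{q4}}
  U2: {{q6},{q1,q6},{q3,q6},{q6,q7},{q3,q6,q7}}
  U3: {{q1},{q2},{q1,q2},{q1,q6}} {{q5}}
  U12: {{q3,q6},{q6,q7},{q3,q6,q7}}
  U23: {{q1,q6}}
C dims 5,2; δ0: rk 2, SNF 1^2
Ȟ^0: (5−2)−0=3 ⇒ Z^3
Ȟ^1: (2−0)−2=0 ⇒ 0
Ȟ^2: (0−0)−0=0 ⇒ 0

Ȟ^0(U;F) ≅ Z^3, Ȟ^1(U;F) ≅ 0 and Ȟ^2(U;F) ≅ 0


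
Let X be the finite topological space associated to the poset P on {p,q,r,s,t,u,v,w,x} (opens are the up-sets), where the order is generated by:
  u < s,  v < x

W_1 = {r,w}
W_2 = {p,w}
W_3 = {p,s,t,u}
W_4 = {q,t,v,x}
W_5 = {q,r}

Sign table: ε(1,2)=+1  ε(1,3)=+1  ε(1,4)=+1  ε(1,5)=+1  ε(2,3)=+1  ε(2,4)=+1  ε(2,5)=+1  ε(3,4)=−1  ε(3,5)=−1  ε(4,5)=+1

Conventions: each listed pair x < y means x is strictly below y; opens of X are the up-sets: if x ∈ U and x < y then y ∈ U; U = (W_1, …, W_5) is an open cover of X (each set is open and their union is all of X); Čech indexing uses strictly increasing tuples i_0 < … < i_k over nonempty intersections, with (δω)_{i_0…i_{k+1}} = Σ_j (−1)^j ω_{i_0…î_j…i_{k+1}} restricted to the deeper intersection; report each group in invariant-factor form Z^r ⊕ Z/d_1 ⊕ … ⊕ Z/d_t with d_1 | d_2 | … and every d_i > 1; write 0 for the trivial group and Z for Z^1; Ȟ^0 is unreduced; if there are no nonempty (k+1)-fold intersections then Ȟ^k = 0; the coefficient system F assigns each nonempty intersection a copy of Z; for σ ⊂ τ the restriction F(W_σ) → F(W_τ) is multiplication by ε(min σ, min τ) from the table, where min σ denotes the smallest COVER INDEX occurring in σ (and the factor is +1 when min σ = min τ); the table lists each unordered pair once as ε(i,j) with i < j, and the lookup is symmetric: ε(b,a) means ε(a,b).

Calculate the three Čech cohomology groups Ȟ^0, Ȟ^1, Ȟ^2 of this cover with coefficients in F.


Ȟ^0 = 0; Ȟ^1 = Z/2; Ȟ^2 = 0

intersection data:
  W12={w} W15={r} W23={p} W34={t} W45={q}
C dims 5,5; δ0: rk 5, SNF 1^4·2
Ȟ^0 = (5 − 5) − 0 = 0, so Ȟ^0 ≅ 0
Ȟ^1 = (5 − 0) − 5 = 0 plus torsion [2], so Ȟ^1 ≅ Z/2
Ȟ^2 = (0 − 0) − 0 = 0, so Ȟ^2 ≅ 0


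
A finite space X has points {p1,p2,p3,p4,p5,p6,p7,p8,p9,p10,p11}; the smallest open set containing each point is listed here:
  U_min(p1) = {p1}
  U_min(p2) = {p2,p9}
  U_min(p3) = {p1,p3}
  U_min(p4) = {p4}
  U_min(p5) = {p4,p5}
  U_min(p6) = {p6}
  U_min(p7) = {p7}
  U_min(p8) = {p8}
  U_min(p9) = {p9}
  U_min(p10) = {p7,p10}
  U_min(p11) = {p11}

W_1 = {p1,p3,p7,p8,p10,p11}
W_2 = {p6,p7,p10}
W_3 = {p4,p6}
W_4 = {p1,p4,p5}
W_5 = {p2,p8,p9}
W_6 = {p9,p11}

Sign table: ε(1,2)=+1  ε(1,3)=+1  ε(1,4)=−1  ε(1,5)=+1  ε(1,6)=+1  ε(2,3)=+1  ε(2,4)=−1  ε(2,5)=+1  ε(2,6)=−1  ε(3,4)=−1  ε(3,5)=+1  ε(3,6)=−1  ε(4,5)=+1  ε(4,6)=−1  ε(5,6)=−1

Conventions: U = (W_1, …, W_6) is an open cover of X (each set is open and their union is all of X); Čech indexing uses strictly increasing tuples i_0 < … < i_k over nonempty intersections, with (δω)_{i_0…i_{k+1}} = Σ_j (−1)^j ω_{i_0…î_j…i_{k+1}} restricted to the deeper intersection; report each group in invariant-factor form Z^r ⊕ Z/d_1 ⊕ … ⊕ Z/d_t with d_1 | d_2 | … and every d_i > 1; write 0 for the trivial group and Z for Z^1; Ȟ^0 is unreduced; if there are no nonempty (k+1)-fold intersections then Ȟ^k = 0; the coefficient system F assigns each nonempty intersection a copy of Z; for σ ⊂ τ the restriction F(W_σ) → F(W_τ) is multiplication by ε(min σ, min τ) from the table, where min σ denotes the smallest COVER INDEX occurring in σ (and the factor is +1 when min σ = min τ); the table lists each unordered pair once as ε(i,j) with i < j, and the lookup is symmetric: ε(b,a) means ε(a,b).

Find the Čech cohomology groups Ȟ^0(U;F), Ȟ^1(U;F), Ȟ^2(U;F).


nerve simplices:
  W12={p7,p10} W14={p1} W15={p8} W16={p11} W23={p6} W34={p4} W56={p9}
C dims 6,7; δ0: rk 6, SNF 1^5·2
degree 0: 6−6−0 = 0 → Ȟ^0 ≅ 0
degree 1: 7−0−6 = 1 plus torsion [2] → Ȟ^1 ≅ Z ⊕ Z/2
degree 2: 0−0−0 = 0 → Ȟ^2 ≅ 0

Ȟ^0 ≅ 0, Ȟ^1 ≅ Z ⊕ Z/2 and Ȟ^2 ≅ 0


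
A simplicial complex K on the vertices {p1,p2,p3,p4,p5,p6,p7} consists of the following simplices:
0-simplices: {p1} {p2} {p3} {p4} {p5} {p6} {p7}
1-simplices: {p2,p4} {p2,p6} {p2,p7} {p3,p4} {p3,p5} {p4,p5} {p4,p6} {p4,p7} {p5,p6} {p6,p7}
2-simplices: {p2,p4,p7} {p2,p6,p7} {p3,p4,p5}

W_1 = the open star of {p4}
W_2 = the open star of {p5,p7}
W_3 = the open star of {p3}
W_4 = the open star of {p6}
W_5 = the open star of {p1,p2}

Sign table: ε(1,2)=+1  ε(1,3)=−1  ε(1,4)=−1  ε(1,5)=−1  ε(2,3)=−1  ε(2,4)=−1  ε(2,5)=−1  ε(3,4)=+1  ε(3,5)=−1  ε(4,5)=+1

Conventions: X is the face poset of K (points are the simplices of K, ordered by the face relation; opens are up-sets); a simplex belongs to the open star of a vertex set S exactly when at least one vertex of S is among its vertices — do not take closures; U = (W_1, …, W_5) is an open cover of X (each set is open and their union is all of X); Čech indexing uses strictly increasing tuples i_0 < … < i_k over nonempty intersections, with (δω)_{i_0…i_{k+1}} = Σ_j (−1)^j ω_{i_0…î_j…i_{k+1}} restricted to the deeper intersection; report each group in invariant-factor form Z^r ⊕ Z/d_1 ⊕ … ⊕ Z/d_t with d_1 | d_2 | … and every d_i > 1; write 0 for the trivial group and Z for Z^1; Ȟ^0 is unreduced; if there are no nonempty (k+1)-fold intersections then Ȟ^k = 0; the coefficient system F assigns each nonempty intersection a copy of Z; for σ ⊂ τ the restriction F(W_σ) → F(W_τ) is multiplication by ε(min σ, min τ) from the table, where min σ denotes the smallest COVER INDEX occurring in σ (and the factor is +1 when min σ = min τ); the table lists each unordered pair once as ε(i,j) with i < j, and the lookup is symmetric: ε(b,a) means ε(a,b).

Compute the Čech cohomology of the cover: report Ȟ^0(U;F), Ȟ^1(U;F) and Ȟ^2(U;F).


Ȟ^0 = Z, Ȟ^1 = Z, Ȟ^2 = 0

intersection data:
  W1={{p4},{p2,p4},{p3,p4},{p4,p5},{p4,p6},{p4,p7},{p2,p4,p7},{p3,p4,p5}} W2={{p5},{p7},{p2,p7},{p3,p5},{p4,p5},{p4,p7},{p5,p6},{p6,p7},{p2,p4,p7},{p2,p6,p7},{p3,p4,p5}} W3={{p3},{p3,p4},{p3,p5},{p3,p4,p5}} W4={{p6},{p2,p6},{p4,p6},{p5,p6},{p6,p7},{p2,p6,p7}} W5={{p1},{p2},{p2,p4},{p2,p6},{p2,p7},{p2,p4,p7},{p2,p6,p7}}
  W12={{p4,p5},{p4,p7},{p2,p4,p7},{p3,p4,p5}} W13={{p3,p4},{p3,p4,p5}} W14={{p4,p6}} W15={{p2,p4},{p2,p4,p7}} W23={{p3,p5},{p3,p4,p5}} W24={{p5,p6},{p6,p7},{p2,p6,p7}} W25={{p2,p7},{p2,p4,p7},{p2,p6,p7}} W45={{p2,p6},{p2,p6,p7}}
  W123={{p3,p4,p5}} W125={{p2,p4,p7}} W245={{p2,p6,p7}}
C dims 5,8,3; δ0: rk 4, SNF 1^4; δ1: rk 3, SNF 1^3
Ȟ^0 = (5 − 4) − 0 = 1, so Ȟ^0 ≅ Z
Ȟ^1 = (8 − 3) − 4 = 1, so Ȟ^1 ≅ Z
Ȟ^2 = (3 − 0) − 3 = 0, so Ȟ^2 ≅ 0


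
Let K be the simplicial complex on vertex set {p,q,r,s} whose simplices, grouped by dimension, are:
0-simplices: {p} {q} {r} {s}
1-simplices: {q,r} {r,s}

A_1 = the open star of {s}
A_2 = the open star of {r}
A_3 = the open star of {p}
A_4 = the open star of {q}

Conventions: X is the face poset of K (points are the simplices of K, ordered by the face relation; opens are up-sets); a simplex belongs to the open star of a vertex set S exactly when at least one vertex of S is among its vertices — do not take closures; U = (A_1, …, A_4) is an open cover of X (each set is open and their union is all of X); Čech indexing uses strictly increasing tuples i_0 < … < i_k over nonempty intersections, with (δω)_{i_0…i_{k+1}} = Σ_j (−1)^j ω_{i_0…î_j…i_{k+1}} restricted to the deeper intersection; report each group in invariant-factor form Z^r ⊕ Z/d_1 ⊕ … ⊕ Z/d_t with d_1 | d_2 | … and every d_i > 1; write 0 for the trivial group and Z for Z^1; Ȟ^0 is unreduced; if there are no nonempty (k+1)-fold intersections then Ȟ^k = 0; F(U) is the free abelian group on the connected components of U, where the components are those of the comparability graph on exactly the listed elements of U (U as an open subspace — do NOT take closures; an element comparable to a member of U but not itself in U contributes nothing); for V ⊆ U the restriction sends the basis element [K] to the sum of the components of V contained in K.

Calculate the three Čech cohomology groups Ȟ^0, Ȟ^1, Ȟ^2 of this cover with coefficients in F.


nonempty intersections:
  A1={{s},{r,s}} A2={{r},{q,r},{r,s}} A3={{p}} A4={{q},{q,r}}
  A12={{r,s}} A24={{q,r}}
components per intersection:
  A1: {{s},{r,s}}
  A2: {{r},{q,r},{r,s}}
  A3: {{p}}
  A4: {{q},{q,r}}
  A12: {{r,s}}
  A24: {{q,r}}
C dims 4,2; δ0: rk 2, SNF 1^2
Ȟ^0: (4−2)−0=2 ⇒ Z^2
Ȟ^1: (2−0)−2=0 ⇒ 0
Ȟ^2: (0−0)−0=0 ⇒ 0

Ȟ^0(U;F) ≅ Z^2; Ȟ^1(U;F) ≅ 0; Ȟ^2(U;F) ≅ 0


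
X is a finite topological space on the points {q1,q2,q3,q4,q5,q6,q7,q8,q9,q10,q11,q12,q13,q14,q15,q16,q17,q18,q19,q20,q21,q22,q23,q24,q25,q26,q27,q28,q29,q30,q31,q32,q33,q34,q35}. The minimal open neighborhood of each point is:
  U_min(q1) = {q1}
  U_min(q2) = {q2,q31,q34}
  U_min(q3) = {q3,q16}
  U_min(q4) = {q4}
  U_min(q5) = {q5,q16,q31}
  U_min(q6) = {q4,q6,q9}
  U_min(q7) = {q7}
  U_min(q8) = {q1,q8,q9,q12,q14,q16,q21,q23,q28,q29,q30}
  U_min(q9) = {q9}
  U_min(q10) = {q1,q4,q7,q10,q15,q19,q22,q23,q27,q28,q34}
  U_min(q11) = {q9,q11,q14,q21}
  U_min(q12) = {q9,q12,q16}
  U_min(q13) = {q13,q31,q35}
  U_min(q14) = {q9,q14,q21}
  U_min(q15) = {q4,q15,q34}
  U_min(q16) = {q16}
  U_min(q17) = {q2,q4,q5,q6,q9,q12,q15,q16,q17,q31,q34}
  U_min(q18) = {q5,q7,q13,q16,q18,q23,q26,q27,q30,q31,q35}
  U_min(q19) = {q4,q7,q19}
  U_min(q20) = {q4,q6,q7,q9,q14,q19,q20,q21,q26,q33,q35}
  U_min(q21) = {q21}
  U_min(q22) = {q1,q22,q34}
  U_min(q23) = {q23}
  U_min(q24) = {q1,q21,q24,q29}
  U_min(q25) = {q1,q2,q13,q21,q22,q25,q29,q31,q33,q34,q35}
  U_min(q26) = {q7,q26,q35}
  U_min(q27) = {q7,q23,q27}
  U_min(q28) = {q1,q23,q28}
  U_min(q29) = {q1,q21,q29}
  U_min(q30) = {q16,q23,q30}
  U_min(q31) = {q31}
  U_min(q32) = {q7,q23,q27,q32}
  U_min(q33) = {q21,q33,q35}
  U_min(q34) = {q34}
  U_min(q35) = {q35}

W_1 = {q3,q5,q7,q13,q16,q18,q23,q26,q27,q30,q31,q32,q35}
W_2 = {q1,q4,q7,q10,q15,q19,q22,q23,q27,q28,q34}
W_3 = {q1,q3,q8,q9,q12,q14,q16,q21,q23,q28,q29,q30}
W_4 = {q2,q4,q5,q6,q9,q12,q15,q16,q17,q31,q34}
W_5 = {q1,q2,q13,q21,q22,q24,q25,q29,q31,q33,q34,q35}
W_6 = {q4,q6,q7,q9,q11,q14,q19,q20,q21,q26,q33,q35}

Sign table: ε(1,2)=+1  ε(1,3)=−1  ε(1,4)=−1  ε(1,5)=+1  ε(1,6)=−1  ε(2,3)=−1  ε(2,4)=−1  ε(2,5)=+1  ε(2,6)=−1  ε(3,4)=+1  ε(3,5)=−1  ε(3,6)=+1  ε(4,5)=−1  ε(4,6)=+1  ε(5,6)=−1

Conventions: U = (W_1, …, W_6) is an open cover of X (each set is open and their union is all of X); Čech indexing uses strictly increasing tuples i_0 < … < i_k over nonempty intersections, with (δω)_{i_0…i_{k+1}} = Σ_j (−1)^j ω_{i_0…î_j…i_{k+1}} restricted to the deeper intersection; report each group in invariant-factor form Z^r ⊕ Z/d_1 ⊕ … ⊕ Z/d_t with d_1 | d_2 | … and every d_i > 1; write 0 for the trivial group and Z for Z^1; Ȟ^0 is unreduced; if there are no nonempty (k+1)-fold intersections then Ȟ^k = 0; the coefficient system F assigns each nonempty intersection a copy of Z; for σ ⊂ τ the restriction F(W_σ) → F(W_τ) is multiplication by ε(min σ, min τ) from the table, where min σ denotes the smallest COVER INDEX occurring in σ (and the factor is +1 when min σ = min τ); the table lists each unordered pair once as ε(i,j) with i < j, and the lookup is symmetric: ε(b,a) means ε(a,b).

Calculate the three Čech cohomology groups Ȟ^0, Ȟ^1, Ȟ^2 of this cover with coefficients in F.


Ȟ^0(U;F) ≅ Z; Ȟ^1(U;F) ≅ 0; Ȟ^2(U;F) ≅ Z/2

nonempty intersections:
  W12={q7,q23,q27} W13={q3,q16,q23,q30} W14={q5,q16,q31} W15={q13,q31,q35} W16={q7,q26,q35} W23={q1,q23,q28} W24={q4,q15,q34} W25={q1,q22,q34} W26={q4,q7,q19} W34={q9,q12,q16} W35={q1,q21,q29} W36={q9,q14,q21} W45={q2,q31,q34} W46={q4,q6,q9} W56={q21,q33,q35}
  W123={q23} W126={q7} W134={q16} W145={q31} W156={q35} W235={q1} W245={q34} W246={q4} W346={q9} W356={q21}
C dims 6,15,10; δ0: rk 5, SNF 1^5; δ1: rk 10, SNF 1^9·2
Ȟ^0: (6−5)−0=1 ⇒ Z
Ȟ^1: (15−10)−5=0 ⇒ 0
Ȟ^2: (10−0)−10=0 plus torsion [2] ⇒ Z/2
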